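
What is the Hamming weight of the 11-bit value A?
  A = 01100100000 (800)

01100100000
1-bits at positions (from bit 0 = LSB): 5, 8, 9
Count = 3

Answer: 3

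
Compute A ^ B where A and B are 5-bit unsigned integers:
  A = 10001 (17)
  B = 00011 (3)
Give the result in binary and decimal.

Apply ^ to each column (1 where bits differ):
  10001
^ 00011
-------
  10010

Answer: 10010 (18)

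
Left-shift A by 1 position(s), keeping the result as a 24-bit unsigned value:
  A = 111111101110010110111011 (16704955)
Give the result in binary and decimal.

Shift left by 1: drop the top 1 bit(s), append 1 zero(s) on the right.
  111111101110010110111011  ->  discard [1], keep [11111101110010110111011], append 0
= 111111011100101101110110

Answer: 111111011100101101110110 (16632694)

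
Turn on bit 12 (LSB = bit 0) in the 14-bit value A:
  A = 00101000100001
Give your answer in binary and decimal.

Mask = 1 << 12 = 01000000000000
Bit 12 of A is 0, so OR-ing with the mask flips it to 1.
  00101000100001
| 01000000000000
----------------
  01101000100001

Answer: 01101000100001 (6689)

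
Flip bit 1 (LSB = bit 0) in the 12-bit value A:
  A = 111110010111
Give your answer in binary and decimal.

Mask = 1 << 1 = 000000000010
Bit 1 of A is 1; XOR with the mask flips it to 0.
  111110010111
^ 000000000010
--------------
  111110010101

Answer: 111110010101 (3989)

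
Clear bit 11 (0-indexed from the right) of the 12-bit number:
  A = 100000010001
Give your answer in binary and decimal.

Mask = ~(1 << 11) = 011111111111
Bit 11 of A is 1, so AND-ing with the mask clears it to 0.
  100000010001
& 011111111111
--------------
  000000010001

Answer: 000000010001 (17)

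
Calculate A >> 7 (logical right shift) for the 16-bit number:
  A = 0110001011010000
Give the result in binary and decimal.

Logical shift right by 7: drop the bottom 7 bit(s), prepend 7 zero(s) on the left.
  0110001011010000  ->  keep [011000101], discard [1010000], prepend 0000000
= 0000000011000101

Answer: 0000000011000101 (197)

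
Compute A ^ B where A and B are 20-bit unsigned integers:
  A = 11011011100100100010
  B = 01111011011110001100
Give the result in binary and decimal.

Apply ^ to each column (1 where bits differ):
  11011011100100100010
^ 01111011011110001100
----------------------
  10100000111010101110

Answer: 10100000111010101110 (659118)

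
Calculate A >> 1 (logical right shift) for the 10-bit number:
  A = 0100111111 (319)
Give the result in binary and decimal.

Logical shift right by 1: drop the bottom 1 bit(s), prepend 1 zero(s) on the left.
  0100111111  ->  keep [010011111], discard [1], prepend 0
= 0010011111

Answer: 0010011111 (159)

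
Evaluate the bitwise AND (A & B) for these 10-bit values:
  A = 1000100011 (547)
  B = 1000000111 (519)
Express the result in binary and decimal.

Apply & to each column (1 only where both bits are 1):
  1000100011
& 1000000111
------------
  1000000011

Answer: 1000000011 (515)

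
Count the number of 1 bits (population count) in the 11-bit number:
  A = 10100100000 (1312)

10100100000
1-bits at positions (from bit 0 = LSB): 5, 8, 10
Count = 3

Answer: 3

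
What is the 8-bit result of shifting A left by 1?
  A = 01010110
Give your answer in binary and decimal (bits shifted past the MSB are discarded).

Shift left by 1: drop the top 1 bit(s), append 1 zero(s) on the right.
  01010110  ->  discard [0], keep [1010110], append 0
= 10101100

Answer: 10101100 (172)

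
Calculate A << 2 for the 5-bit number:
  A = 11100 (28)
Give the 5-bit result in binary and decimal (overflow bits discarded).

Shift left by 2: drop the top 2 bit(s), append 2 zero(s) on the right.
  11100  ->  discard [11], keep [100], append 00
= 10000

Answer: 10000 (16)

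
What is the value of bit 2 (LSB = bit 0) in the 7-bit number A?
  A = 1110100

Bit 2 is the 3rd from the right.
  1110100
      ^
That bit is 1.

Answer: 1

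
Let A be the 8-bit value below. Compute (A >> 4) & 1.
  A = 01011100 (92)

Bit 4 is the 5th from the right.
  01011100
     ^
That bit is 1.

Answer: 1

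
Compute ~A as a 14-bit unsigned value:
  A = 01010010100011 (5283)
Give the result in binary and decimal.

Flip each bit (0->1, 1->0):
  01010010100011
  10101101011100

Answer: 10101101011100 (11100)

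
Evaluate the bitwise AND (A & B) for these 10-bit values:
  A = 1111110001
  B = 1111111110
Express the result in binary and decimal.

Apply & to each column (1 only where both bits are 1):
  1111110001
& 1111111110
------------
  1111110000

Answer: 1111110000 (1008)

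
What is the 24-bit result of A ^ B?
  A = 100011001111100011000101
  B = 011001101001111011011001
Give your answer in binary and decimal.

Apply ^ to each column (1 where bits differ):
  100011001111100011000101
^ 011001101001111011011001
--------------------------
  111010100110011000011100

Answer: 111010100110011000011100 (15361564)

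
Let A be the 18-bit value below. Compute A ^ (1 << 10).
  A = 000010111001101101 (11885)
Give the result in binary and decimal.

Mask = 1 << 10 = 000000010000000000
Bit 10 of A is 1; XOR with the mask flips it to 0.
  000010111001101101
^ 000000010000000000
--------------------
  000010101001101101

Answer: 000010101001101101 (10861)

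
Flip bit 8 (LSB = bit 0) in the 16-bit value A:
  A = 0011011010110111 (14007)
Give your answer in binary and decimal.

Mask = 1 << 8 = 0000000100000000
Bit 8 of A is 0; XOR with the mask flips it to 1.
  0011011010110111
^ 0000000100000000
------------------
  0011011110110111

Answer: 0011011110110111 (14263)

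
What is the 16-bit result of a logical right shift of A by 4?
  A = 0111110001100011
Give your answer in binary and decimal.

Logical shift right by 4: drop the bottom 4 bit(s), prepend 4 zero(s) on the left.
  0111110001100011  ->  keep [011111000110], discard [0011], prepend 0000
= 0000011111000110

Answer: 0000011111000110 (1990)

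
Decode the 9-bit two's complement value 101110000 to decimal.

MSB is 1, so the value is negative. Find the magnitude:
1. Invert bits:  010001111
2. Add 1:        010010000  = 144
3. Apply sign:   -144

Answer: -144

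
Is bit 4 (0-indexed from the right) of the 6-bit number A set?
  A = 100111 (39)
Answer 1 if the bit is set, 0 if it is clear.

Bit 4 is the 5th from the right.
  100111
   ^
That bit is 0.

Answer: 0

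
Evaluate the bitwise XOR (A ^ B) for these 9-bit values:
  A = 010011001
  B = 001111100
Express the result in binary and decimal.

Apply ^ to each column (1 where bits differ):
  010011001
^ 001111100
-----------
  011100101

Answer: 011100101 (229)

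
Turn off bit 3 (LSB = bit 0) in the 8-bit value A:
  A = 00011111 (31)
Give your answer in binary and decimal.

Mask = ~(1 << 3) = 11110111
Bit 3 of A is 1, so AND-ing with the mask clears it to 0.
  00011111
& 11110111
----------
  00010111

Answer: 00010111 (23)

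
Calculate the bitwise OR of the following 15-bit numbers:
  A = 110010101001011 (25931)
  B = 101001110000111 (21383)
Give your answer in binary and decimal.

Apply | to each column (1 where either bit is 1):
  110010101001011
| 101001110000111
-----------------
  111011111001111

Answer: 111011111001111 (30671)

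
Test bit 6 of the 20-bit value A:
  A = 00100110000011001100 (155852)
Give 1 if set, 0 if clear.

Bit 6 is the 7th from the right.
  00100110000011001100
               ^
That bit is 1.

Answer: 1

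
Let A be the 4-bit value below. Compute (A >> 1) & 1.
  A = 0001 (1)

Bit 1 is the 2nd from the right.
  0001
    ^
That bit is 0.

Answer: 0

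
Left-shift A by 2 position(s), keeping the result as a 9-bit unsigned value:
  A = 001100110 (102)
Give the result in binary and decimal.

Shift left by 2: drop the top 2 bit(s), append 2 zero(s) on the right.
  001100110  ->  discard [00], keep [1100110], append 00
= 110011000

Answer: 110011000 (408)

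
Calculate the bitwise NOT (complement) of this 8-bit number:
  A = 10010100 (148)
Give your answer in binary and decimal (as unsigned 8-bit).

Flip each bit (0->1, 1->0):
  10010100
  01101011

Answer: 01101011 (107)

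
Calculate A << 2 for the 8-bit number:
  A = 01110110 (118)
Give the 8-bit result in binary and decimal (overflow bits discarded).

Shift left by 2: drop the top 2 bit(s), append 2 zero(s) on the right.
  01110110  ->  discard [01], keep [110110], append 00
= 11011000

Answer: 11011000 (216)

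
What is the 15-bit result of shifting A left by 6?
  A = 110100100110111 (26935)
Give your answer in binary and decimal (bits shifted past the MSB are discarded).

Shift left by 6: drop the top 6 bit(s), append 6 zero(s) on the right.
  110100100110111  ->  discard [110100], keep [100110111], append 000000
= 100110111000000

Answer: 100110111000000 (19904)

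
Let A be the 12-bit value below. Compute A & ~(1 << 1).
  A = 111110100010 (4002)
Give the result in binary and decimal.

Mask = ~(1 << 1) = 111111111101
Bit 1 of A is 1, so AND-ing with the mask clears it to 0.
  111110100010
& 111111111101
--------------
  111110100000

Answer: 111110100000 (4000)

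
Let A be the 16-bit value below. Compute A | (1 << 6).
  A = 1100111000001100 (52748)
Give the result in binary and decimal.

Mask = 1 << 6 = 0000000001000000
Bit 6 of A is 0, so OR-ing with the mask flips it to 1.
  1100111000001100
| 0000000001000000
------------------
  1100111001001100

Answer: 1100111001001100 (52812)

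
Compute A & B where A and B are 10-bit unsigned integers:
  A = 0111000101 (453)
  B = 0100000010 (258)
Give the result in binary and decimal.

Apply & to each column (1 only where both bits are 1):
  0111000101
& 0100000010
------------
  0100000000

Answer: 0100000000 (256)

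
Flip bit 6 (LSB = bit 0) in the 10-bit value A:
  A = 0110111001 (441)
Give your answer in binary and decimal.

Mask = 1 << 6 = 0001000000
Bit 6 of A is 0; XOR with the mask flips it to 1.
  0110111001
^ 0001000000
------------
  0111111001

Answer: 0111111001 (505)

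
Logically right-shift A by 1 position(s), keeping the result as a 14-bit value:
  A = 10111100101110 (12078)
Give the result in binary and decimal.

Logical shift right by 1: drop the bottom 1 bit(s), prepend 1 zero(s) on the left.
  10111100101110  ->  keep [1011110010111], discard [0], prepend 0
= 01011110010111

Answer: 01011110010111 (6039)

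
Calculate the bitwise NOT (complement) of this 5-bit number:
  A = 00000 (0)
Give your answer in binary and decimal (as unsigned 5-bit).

Flip each bit (0->1, 1->0):
  00000
  11111

Answer: 11111 (31)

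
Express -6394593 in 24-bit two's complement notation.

1. Binary of +6394593:  011000011001001011100001
2. Invert bits:     100111100110110100011110
3. Add 1:           100111100110110100011111

Answer: 100111100110110100011111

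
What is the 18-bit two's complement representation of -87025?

1. Binary of +87025:  010101001111110001
2. Invert bits:     101010110000001110
3. Add 1:           101010110000001111

Answer: 101010110000001111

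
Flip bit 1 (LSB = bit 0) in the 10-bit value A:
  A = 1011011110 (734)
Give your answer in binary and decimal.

Mask = 1 << 1 = 0000000010
Bit 1 of A is 1; XOR with the mask flips it to 0.
  1011011110
^ 0000000010
------------
  1011011100

Answer: 1011011100 (732)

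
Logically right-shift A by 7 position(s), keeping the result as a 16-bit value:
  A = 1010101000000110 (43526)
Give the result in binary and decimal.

Logical shift right by 7: drop the bottom 7 bit(s), prepend 7 zero(s) on the left.
  1010101000000110  ->  keep [101010100], discard [0000110], prepend 0000000
= 0000000101010100

Answer: 0000000101010100 (340)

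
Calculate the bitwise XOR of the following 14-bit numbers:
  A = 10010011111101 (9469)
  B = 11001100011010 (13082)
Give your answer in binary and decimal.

Apply ^ to each column (1 where bits differ):
  10010011111101
^ 11001100011010
----------------
  01011111100111

Answer: 01011111100111 (6119)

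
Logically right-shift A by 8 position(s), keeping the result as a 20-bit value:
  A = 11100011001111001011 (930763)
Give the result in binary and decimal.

Logical shift right by 8: drop the bottom 8 bit(s), prepend 8 zero(s) on the left.
  11100011001111001011  ->  keep [111000110011], discard [11001011], prepend 00000000
= 00000000111000110011

Answer: 00000000111000110011 (3635)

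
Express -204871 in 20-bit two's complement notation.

1. Binary of +204871:  00110010000001000111
2. Invert bits:     11001101111110111000
3. Add 1:           11001101111110111001

Answer: 11001101111110111001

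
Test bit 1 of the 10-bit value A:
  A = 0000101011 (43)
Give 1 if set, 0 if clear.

Bit 1 is the 2nd from the right.
  0000101011
          ^
That bit is 1.

Answer: 1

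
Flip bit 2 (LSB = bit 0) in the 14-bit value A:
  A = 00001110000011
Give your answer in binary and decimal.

Mask = 1 << 2 = 00000000000100
Bit 2 of A is 0; XOR with the mask flips it to 1.
  00001110000011
^ 00000000000100
----------------
  00001110000111

Answer: 00001110000111 (903)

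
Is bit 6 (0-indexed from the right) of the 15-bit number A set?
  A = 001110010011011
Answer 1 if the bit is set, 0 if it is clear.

Bit 6 is the 7th from the right.
  001110010011011
          ^
That bit is 0.

Answer: 0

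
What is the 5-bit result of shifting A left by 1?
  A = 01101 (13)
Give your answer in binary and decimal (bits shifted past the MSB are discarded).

Shift left by 1: drop the top 1 bit(s), append 1 zero(s) on the right.
  01101  ->  discard [0], keep [1101], append 0
= 11010

Answer: 11010 (26)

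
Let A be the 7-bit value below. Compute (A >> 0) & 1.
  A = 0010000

Bit 0 is the 1st from the right.
  0010000
        ^
That bit is 0.

Answer: 0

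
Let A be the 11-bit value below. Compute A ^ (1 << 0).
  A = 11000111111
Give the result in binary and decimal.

Mask = 1 << 0 = 00000000001
Bit 0 of A is 1; XOR with the mask flips it to 0.
  11000111111
^ 00000000001
-------------
  11000111110

Answer: 11000111110 (1598)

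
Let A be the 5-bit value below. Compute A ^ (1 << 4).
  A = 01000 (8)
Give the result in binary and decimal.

Mask = 1 << 4 = 10000
Bit 4 of A is 0; XOR with the mask flips it to 1.
  01000
^ 10000
-------
  11000

Answer: 11000 (24)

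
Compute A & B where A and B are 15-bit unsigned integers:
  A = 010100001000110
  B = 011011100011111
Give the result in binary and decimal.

Apply & to each column (1 only where both bits are 1):
  010100001000110
& 011011100011111
-----------------
  010000000000110

Answer: 010000000000110 (8198)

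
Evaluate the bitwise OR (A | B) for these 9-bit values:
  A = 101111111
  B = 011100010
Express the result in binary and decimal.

Apply | to each column (1 where either bit is 1):
  101111111
| 011100010
-----------
  111111111

Answer: 111111111 (511)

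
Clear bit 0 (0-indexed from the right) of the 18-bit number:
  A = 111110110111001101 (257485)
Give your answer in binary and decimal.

Mask = ~(1 << 0) = 111111111111111110
Bit 0 of A is 1, so AND-ing with the mask clears it to 0.
  111110110111001101
& 111111111111111110
--------------------
  111110110111001100

Answer: 111110110111001100 (257484)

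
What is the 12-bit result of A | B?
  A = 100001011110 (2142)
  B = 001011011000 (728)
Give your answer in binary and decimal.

Apply | to each column (1 where either bit is 1):
  100001011110
| 001011011000
--------------
  101011011110

Answer: 101011011110 (2782)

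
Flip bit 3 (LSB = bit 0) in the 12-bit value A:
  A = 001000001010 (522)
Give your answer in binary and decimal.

Mask = 1 << 3 = 000000001000
Bit 3 of A is 1; XOR with the mask flips it to 0.
  001000001010
^ 000000001000
--------------
  001000000010

Answer: 001000000010 (514)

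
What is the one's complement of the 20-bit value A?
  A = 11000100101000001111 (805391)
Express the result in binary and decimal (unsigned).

Flip each bit (0->1, 1->0):
  11000100101000001111
  00111011010111110000

Answer: 00111011010111110000 (243184)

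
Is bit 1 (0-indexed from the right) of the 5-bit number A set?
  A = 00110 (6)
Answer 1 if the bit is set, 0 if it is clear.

Bit 1 is the 2nd from the right.
  00110
     ^
That bit is 1.

Answer: 1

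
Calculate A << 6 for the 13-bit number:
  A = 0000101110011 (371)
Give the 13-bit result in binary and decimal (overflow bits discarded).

Shift left by 6: drop the top 6 bit(s), append 6 zero(s) on the right.
  0000101110011  ->  discard [000010], keep [1110011], append 000000
= 1110011000000

Answer: 1110011000000 (7360)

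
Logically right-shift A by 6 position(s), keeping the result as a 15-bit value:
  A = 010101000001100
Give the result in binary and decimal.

Logical shift right by 6: drop the bottom 6 bit(s), prepend 6 zero(s) on the left.
  010101000001100  ->  keep [010101000], discard [001100], prepend 000000
= 000000010101000

Answer: 000000010101000 (168)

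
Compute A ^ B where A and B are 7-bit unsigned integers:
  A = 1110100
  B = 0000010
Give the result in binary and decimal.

Apply ^ to each column (1 where bits differ):
  1110100
^ 0000010
---------
  1110110

Answer: 1110110 (118)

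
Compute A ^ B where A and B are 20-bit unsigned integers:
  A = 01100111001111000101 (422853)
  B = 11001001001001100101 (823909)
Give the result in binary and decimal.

Apply ^ to each column (1 where bits differ):
  01100111001111000101
^ 11001001001001100101
----------------------
  10101110000110100000

Answer: 10101110000110100000 (713120)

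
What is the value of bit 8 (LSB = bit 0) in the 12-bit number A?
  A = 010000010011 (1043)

Bit 8 is the 9th from the right.
  010000010011
     ^
That bit is 0.

Answer: 0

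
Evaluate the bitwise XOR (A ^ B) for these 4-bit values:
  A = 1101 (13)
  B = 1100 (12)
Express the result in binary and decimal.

Apply ^ to each column (1 where bits differ):
  1101
^ 1100
------
  0001

Answer: 0001 (1)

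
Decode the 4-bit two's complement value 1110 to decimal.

MSB is 1, so the value is negative. Find the magnitude:
1. Invert bits:  0001
2. Add 1:        0010  = 2
3. Apply sign:   -2

Answer: -2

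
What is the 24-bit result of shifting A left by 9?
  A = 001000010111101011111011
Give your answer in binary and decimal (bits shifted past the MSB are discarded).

Shift left by 9: drop the top 9 bit(s), append 9 zero(s) on the right.
  001000010111101011111011  ->  discard [001000010], keep [111101011111011], append 000000000
= 111101011111011000000000

Answer: 111101011111011000000000 (16119296)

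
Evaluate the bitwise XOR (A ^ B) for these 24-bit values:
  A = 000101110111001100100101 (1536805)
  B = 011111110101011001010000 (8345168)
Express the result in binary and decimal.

Apply ^ to each column (1 where bits differ):
  000101110111001100100101
^ 011111110101011001010000
--------------------------
  011010000010010101110101

Answer: 011010000010010101110101 (6825333)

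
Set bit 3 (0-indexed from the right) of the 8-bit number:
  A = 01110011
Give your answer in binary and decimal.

Mask = 1 << 3 = 00001000
Bit 3 of A is 0, so OR-ing with the mask flips it to 1.
  01110011
| 00001000
----------
  01111011

Answer: 01111011 (123)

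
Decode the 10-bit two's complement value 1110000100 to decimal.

MSB is 1, so the value is negative. Find the magnitude:
1. Invert bits:  0001111011
2. Add 1:        0001111100  = 124
3. Apply sign:   -124

Answer: -124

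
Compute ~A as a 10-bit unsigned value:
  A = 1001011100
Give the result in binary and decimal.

Flip each bit (0->1, 1->0):
  1001011100
  0110100011

Answer: 0110100011 (419)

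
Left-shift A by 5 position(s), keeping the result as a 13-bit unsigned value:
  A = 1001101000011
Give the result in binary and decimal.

Shift left by 5: drop the top 5 bit(s), append 5 zero(s) on the right.
  1001101000011  ->  discard [10011], keep [01000011], append 00000
= 0100001100000

Answer: 0100001100000 (2144)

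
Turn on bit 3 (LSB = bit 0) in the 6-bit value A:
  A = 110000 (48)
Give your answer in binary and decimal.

Mask = 1 << 3 = 001000
Bit 3 of A is 0, so OR-ing with the mask flips it to 1.
  110000
| 001000
--------
  111000

Answer: 111000 (56)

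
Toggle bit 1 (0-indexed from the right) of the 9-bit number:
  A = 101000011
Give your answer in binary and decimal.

Mask = 1 << 1 = 000000010
Bit 1 of A is 1; XOR with the mask flips it to 0.
  101000011
^ 000000010
-----------
  101000001

Answer: 101000001 (321)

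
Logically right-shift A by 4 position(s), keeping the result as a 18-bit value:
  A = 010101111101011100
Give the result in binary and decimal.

Logical shift right by 4: drop the bottom 4 bit(s), prepend 4 zero(s) on the left.
  010101111101011100  ->  keep [01010111110101], discard [1100], prepend 0000
= 000001010111110101

Answer: 000001010111110101 (5621)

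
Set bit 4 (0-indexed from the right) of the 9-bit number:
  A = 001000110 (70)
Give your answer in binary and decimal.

Mask = 1 << 4 = 000010000
Bit 4 of A is 0, so OR-ing with the mask flips it to 1.
  001000110
| 000010000
-----------
  001010110

Answer: 001010110 (86)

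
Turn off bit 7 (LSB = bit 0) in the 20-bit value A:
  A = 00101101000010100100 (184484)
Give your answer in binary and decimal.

Mask = ~(1 << 7) = 11111111111101111111
Bit 7 of A is 1, so AND-ing with the mask clears it to 0.
  00101101000010100100
& 11111111111101111111
----------------------
  00101101000000100100

Answer: 00101101000000100100 (184356)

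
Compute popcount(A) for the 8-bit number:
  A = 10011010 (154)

10011010
1-bits at positions (from bit 0 = LSB): 1, 3, 4, 7
Count = 4

Answer: 4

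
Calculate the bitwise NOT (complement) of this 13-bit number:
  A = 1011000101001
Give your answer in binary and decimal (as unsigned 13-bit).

Flip each bit (0->1, 1->0):
  1011000101001
  0100111010110

Answer: 0100111010110 (2518)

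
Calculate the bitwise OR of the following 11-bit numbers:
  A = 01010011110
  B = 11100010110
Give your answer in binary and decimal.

Apply | to each column (1 where either bit is 1):
  01010011110
| 11100010110
-------------
  11110011110

Answer: 11110011110 (1950)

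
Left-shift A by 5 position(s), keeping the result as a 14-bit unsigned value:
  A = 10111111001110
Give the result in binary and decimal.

Shift left by 5: drop the top 5 bit(s), append 5 zero(s) on the right.
  10111111001110  ->  discard [10111], keep [111001110], append 00000
= 11100111000000

Answer: 11100111000000 (14784)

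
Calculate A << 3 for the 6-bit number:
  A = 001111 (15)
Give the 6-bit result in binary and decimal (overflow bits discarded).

Shift left by 3: drop the top 3 bit(s), append 3 zero(s) on the right.
  001111  ->  discard [001], keep [111], append 000
= 111000

Answer: 111000 (56)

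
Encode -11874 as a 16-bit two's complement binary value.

1. Binary of +11874:  0010111001100010
2. Invert bits:     1101000110011101
3. Add 1:           1101000110011110

Answer: 1101000110011110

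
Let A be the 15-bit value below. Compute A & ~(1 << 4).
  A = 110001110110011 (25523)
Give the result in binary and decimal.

Mask = ~(1 << 4) = 111111111101111
Bit 4 of A is 1, so AND-ing with the mask clears it to 0.
  110001110110011
& 111111111101111
-----------------
  110001110100011

Answer: 110001110100011 (25507)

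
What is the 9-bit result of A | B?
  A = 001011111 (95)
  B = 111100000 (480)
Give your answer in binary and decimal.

Apply | to each column (1 where either bit is 1):
  001011111
| 111100000
-----------
  111111111

Answer: 111111111 (511)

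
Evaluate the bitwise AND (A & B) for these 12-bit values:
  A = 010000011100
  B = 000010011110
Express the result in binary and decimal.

Apply & to each column (1 only where both bits are 1):
  010000011100
& 000010011110
--------------
  000000011100

Answer: 000000011100 (28)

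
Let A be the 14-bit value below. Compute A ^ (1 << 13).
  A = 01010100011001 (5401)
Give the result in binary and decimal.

Mask = 1 << 13 = 10000000000000
Bit 13 of A is 0; XOR with the mask flips it to 1.
  01010100011001
^ 10000000000000
----------------
  11010100011001

Answer: 11010100011001 (13593)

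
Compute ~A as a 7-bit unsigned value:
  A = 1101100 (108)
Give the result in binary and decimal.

Flip each bit (0->1, 1->0):
  1101100
  0010011

Answer: 0010011 (19)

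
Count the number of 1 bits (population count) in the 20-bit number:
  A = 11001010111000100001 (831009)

11001010111000100001
1-bits at positions (from bit 0 = LSB): 0, 5, 9, 10, 11, 13, 15, 18, 19
Count = 9

Answer: 9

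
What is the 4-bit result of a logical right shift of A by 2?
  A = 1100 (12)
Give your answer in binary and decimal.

Logical shift right by 2: drop the bottom 2 bit(s), prepend 2 zero(s) on the left.
  1100  ->  keep [11], discard [00], prepend 00
= 0011

Answer: 0011 (3)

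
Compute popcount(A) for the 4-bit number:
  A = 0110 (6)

0110
1-bits at positions (from bit 0 = LSB): 1, 2
Count = 2

Answer: 2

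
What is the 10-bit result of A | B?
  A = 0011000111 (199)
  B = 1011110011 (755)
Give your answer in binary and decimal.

Apply | to each column (1 where either bit is 1):
  0011000111
| 1011110011
------------
  1011110111

Answer: 1011110111 (759)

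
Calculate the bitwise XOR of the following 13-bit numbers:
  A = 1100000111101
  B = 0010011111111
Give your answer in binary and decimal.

Apply ^ to each column (1 where bits differ):
  1100000111101
^ 0010011111111
---------------
  1110011000010

Answer: 1110011000010 (7362)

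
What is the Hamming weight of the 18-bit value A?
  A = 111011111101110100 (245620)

111011111101110100
1-bits at positions (from bit 0 = LSB): 2, 4, 5, 6, 8, 9, 10, 11, 12, 13, 15, 16, 17
Count = 13

Answer: 13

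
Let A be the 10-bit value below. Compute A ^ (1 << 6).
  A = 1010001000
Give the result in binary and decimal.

Mask = 1 << 6 = 0001000000
Bit 6 of A is 0; XOR with the mask flips it to 1.
  1010001000
^ 0001000000
------------
  1011001000

Answer: 1011001000 (712)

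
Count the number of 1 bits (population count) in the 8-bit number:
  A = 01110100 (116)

01110100
1-bits at positions (from bit 0 = LSB): 2, 4, 5, 6
Count = 4

Answer: 4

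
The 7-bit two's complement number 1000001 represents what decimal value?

MSB is 1, so the value is negative. Find the magnitude:
1. Invert bits:  0111110
2. Add 1:        0111111  = 63
3. Apply sign:   -63

Answer: -63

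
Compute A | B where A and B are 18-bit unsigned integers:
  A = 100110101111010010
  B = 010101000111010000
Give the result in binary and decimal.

Apply | to each column (1 where either bit is 1):
  100110101111010010
| 010101000111010000
--------------------
  110111101111010010

Answer: 110111101111010010 (228306)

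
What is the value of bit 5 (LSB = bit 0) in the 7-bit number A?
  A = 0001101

Bit 5 is the 6th from the right.
  0001101
   ^
That bit is 0.

Answer: 0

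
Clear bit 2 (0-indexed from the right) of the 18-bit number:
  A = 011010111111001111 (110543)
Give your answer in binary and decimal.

Mask = ~(1 << 2) = 111111111111111011
Bit 2 of A is 1, so AND-ing with the mask clears it to 0.
  011010111111001111
& 111111111111111011
--------------------
  011010111111001011

Answer: 011010111111001011 (110539)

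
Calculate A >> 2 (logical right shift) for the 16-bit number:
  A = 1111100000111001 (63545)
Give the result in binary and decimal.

Logical shift right by 2: drop the bottom 2 bit(s), prepend 2 zero(s) on the left.
  1111100000111001  ->  keep [11111000001110], discard [01], prepend 00
= 0011111000001110

Answer: 0011111000001110 (15886)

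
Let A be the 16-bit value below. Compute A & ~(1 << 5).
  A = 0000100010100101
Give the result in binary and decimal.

Mask = ~(1 << 5) = 1111111111011111
Bit 5 of A is 1, so AND-ing with the mask clears it to 0.
  0000100010100101
& 1111111111011111
------------------
  0000100010000101

Answer: 0000100010000101 (2181)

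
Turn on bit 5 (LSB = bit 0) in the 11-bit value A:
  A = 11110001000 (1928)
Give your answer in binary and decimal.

Mask = 1 << 5 = 00000100000
Bit 5 of A is 0, so OR-ing with the mask flips it to 1.
  11110001000
| 00000100000
-------------
  11110101000

Answer: 11110101000 (1960)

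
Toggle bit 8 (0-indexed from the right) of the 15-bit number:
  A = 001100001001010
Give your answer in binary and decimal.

Mask = 1 << 8 = 000000100000000
Bit 8 of A is 0; XOR with the mask flips it to 1.
  001100001001010
^ 000000100000000
-----------------
  001100101001010

Answer: 001100101001010 (6474)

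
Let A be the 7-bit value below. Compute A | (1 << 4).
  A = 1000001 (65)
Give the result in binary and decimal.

Mask = 1 << 4 = 0010000
Bit 4 of A is 0, so OR-ing with the mask flips it to 1.
  1000001
| 0010000
---------
  1010001

Answer: 1010001 (81)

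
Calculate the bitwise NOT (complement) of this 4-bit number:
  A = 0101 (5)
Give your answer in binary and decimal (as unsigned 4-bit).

Flip each bit (0->1, 1->0):
  0101
  1010

Answer: 1010 (10)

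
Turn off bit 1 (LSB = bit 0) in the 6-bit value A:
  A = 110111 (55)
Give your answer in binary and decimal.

Mask = ~(1 << 1) = 111101
Bit 1 of A is 1, so AND-ing with the mask clears it to 0.
  110111
& 111101
--------
  110101

Answer: 110101 (53)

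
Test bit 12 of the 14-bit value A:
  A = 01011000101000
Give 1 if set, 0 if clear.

Bit 12 is the 13th from the right.
  01011000101000
   ^
That bit is 1.

Answer: 1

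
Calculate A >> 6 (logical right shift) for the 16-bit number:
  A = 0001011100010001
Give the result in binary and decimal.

Logical shift right by 6: drop the bottom 6 bit(s), prepend 6 zero(s) on the left.
  0001011100010001  ->  keep [0001011100], discard [010001], prepend 000000
= 0000000001011100

Answer: 0000000001011100 (92)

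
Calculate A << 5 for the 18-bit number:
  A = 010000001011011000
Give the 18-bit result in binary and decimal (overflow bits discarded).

Shift left by 5: drop the top 5 bit(s), append 5 zero(s) on the right.
  010000001011011000  ->  discard [01000], keep [0001011011000], append 00000
= 000101101100000000

Answer: 000101101100000000 (23296)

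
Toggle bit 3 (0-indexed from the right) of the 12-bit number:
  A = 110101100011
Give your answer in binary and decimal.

Mask = 1 << 3 = 000000001000
Bit 3 of A is 0; XOR with the mask flips it to 1.
  110101100011
^ 000000001000
--------------
  110101101011

Answer: 110101101011 (3435)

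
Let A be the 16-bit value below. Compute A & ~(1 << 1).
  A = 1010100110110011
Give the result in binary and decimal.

Mask = ~(1 << 1) = 1111111111111101
Bit 1 of A is 1, so AND-ing with the mask clears it to 0.
  1010100110110011
& 1111111111111101
------------------
  1010100110110001

Answer: 1010100110110001 (43441)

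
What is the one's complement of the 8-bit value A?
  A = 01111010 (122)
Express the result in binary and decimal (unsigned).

Flip each bit (0->1, 1->0):
  01111010
  10000101

Answer: 10000101 (133)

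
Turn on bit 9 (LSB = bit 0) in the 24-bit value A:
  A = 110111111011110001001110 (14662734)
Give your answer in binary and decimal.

Mask = 1 << 9 = 000000000000001000000000
Bit 9 of A is 0, so OR-ing with the mask flips it to 1.
  110111111011110001001110
| 000000000000001000000000
--------------------------
  110111111011111001001110

Answer: 110111111011111001001110 (14663246)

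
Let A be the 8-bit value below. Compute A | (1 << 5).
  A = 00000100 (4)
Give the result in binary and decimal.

Mask = 1 << 5 = 00100000
Bit 5 of A is 0, so OR-ing with the mask flips it to 1.
  00000100
| 00100000
----------
  00100100

Answer: 00100100 (36)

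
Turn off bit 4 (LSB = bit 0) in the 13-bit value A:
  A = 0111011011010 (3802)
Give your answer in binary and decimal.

Mask = ~(1 << 4) = 1111111101111
Bit 4 of A is 1, so AND-ing with the mask clears it to 0.
  0111011011010
& 1111111101111
---------------
  0111011001010

Answer: 0111011001010 (3786)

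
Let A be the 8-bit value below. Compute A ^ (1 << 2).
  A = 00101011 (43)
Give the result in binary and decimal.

Mask = 1 << 2 = 00000100
Bit 2 of A is 0; XOR with the mask flips it to 1.
  00101011
^ 00000100
----------
  00101111

Answer: 00101111 (47)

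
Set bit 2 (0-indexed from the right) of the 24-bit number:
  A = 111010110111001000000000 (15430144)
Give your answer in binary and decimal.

Mask = 1 << 2 = 000000000000000000000100
Bit 2 of A is 0, so OR-ing with the mask flips it to 1.
  111010110111001000000000
| 000000000000000000000100
--------------------------
  111010110111001000000100

Answer: 111010110111001000000100 (15430148)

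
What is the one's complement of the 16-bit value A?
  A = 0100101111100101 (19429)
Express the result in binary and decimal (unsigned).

Flip each bit (0->1, 1->0):
  0100101111100101
  1011010000011010

Answer: 1011010000011010 (46106)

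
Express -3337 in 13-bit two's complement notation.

1. Binary of +3337:  0110100001001
2. Invert bits:     1001011110110
3. Add 1:           1001011110111

Answer: 1001011110111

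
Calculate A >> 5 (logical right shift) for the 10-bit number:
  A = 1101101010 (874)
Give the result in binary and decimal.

Logical shift right by 5: drop the bottom 5 bit(s), prepend 5 zero(s) on the left.
  1101101010  ->  keep [11011], discard [01010], prepend 00000
= 0000011011

Answer: 0000011011 (27)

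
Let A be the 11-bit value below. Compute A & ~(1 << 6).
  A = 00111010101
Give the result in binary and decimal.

Mask = ~(1 << 6) = 11110111111
Bit 6 of A is 1, so AND-ing with the mask clears it to 0.
  00111010101
& 11110111111
-------------
  00110010101

Answer: 00110010101 (405)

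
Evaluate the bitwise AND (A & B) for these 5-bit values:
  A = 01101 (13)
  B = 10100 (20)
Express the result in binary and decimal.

Apply & to each column (1 only where both bits are 1):
  01101
& 10100
-------
  00100

Answer: 00100 (4)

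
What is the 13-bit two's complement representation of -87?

1. Binary of +87:  0000001010111
2. Invert bits:     1111110101000
3. Add 1:           1111110101001

Answer: 1111110101001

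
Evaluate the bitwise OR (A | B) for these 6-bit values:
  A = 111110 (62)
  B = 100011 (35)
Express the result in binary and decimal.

Apply | to each column (1 where either bit is 1):
  111110
| 100011
--------
  111111

Answer: 111111 (63)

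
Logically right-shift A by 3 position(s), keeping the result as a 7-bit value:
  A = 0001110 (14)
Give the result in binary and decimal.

Logical shift right by 3: drop the bottom 3 bit(s), prepend 3 zero(s) on the left.
  0001110  ->  keep [0001], discard [110], prepend 000
= 0000001

Answer: 0000001 (1)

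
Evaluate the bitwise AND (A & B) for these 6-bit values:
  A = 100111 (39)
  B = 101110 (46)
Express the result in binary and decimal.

Apply & to each column (1 only where both bits are 1):
  100111
& 101110
--------
  100110

Answer: 100110 (38)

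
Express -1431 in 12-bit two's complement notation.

1. Binary of +1431:  010110010111
2. Invert bits:     101001101000
3. Add 1:           101001101001

Answer: 101001101001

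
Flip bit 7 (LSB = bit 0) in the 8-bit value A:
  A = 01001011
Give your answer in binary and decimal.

Mask = 1 << 7 = 10000000
Bit 7 of A is 0; XOR with the mask flips it to 1.
  01001011
^ 10000000
----------
  11001011

Answer: 11001011 (203)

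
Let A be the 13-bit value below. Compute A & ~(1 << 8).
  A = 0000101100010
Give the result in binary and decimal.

Mask = ~(1 << 8) = 1111011111111
Bit 8 of A is 1, so AND-ing with the mask clears it to 0.
  0000101100010
& 1111011111111
---------------
  0000001100010

Answer: 0000001100010 (98)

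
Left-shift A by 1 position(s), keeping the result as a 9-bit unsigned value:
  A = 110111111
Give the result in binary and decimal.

Shift left by 1: drop the top 1 bit(s), append 1 zero(s) on the right.
  110111111  ->  discard [1], keep [10111111], append 0
= 101111110

Answer: 101111110 (382)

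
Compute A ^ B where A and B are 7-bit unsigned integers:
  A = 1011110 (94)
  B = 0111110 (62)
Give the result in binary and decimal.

Apply ^ to each column (1 where bits differ):
  1011110
^ 0111110
---------
  1100000

Answer: 1100000 (96)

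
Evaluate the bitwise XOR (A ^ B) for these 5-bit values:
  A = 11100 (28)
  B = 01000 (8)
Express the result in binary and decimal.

Apply ^ to each column (1 where bits differ):
  11100
^ 01000
-------
  10100

Answer: 10100 (20)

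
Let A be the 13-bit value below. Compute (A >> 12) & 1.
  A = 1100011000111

Bit 12 is the 13th from the right.
  1100011000111
  ^
That bit is 1.

Answer: 1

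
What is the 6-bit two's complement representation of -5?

1. Binary of +5:  000101
2. Invert bits:     111010
3. Add 1:           111011

Answer: 111011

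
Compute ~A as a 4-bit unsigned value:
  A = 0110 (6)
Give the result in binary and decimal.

Flip each bit (0->1, 1->0):
  0110
  1001

Answer: 1001 (9)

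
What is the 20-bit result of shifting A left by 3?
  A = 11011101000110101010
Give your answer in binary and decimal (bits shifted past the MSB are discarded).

Shift left by 3: drop the top 3 bit(s), append 3 zero(s) on the right.
  11011101000110101010  ->  discard [110], keep [11101000110101010], append 000
= 11101000110101010000

Answer: 11101000110101010000 (953680)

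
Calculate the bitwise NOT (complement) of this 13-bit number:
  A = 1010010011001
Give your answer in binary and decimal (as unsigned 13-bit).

Flip each bit (0->1, 1->0):
  1010010011001
  0101101100110

Answer: 0101101100110 (2918)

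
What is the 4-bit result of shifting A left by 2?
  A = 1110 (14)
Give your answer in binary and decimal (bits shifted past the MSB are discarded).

Shift left by 2: drop the top 2 bit(s), append 2 zero(s) on the right.
  1110  ->  discard [11], keep [10], append 00
= 1000

Answer: 1000 (8)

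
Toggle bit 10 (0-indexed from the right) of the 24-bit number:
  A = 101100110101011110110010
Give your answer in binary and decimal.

Mask = 1 << 10 = 000000000000010000000000
Bit 10 of A is 1; XOR with the mask flips it to 0.
  101100110101011110110010
^ 000000000000010000000000
--------------------------
  101100110101001110110010

Answer: 101100110101001110110010 (11752370)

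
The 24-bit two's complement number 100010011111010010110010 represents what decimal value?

MSB is 1, so the value is negative. Find the magnitude:
1. Invert bits:  011101100000101101001101
2. Add 1:        011101100000101101001110  = 7736142
3. Apply sign:   -7736142

Answer: -7736142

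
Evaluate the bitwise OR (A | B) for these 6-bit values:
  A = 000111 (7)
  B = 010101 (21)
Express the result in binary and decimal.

Apply | to each column (1 where either bit is 1):
  000111
| 010101
--------
  010111

Answer: 010111 (23)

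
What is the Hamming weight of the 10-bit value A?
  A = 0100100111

0100100111
1-bits at positions (from bit 0 = LSB): 0, 1, 2, 5, 8
Count = 5

Answer: 5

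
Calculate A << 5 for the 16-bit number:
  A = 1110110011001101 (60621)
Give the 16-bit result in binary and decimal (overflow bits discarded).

Shift left by 5: drop the top 5 bit(s), append 5 zero(s) on the right.
  1110110011001101  ->  discard [11101], keep [10011001101], append 00000
= 1001100110100000

Answer: 1001100110100000 (39328)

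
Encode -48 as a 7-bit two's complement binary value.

1. Binary of +48:  0110000
2. Invert bits:     1001111
3. Add 1:           1010000

Answer: 1010000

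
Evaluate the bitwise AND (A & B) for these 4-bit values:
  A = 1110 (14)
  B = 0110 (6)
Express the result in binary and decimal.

Apply & to each column (1 only where both bits are 1):
  1110
& 0110
------
  0110

Answer: 0110 (6)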